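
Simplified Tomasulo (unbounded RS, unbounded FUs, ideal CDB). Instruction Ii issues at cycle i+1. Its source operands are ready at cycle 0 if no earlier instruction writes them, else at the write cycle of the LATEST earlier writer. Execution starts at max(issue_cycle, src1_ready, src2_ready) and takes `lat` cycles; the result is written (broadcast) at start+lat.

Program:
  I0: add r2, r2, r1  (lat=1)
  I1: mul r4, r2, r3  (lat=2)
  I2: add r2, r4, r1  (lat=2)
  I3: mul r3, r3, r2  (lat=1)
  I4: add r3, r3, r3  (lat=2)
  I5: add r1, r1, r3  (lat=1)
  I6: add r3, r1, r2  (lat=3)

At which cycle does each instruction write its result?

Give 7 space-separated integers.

Answer: 2 4 6 7 9 10 13

Derivation:
I0 add r2: issue@1 deps=(None,None) exec_start@1 write@2
I1 mul r4: issue@2 deps=(0,None) exec_start@2 write@4
I2 add r2: issue@3 deps=(1,None) exec_start@4 write@6
I3 mul r3: issue@4 deps=(None,2) exec_start@6 write@7
I4 add r3: issue@5 deps=(3,3) exec_start@7 write@9
I5 add r1: issue@6 deps=(None,4) exec_start@9 write@10
I6 add r3: issue@7 deps=(5,2) exec_start@10 write@13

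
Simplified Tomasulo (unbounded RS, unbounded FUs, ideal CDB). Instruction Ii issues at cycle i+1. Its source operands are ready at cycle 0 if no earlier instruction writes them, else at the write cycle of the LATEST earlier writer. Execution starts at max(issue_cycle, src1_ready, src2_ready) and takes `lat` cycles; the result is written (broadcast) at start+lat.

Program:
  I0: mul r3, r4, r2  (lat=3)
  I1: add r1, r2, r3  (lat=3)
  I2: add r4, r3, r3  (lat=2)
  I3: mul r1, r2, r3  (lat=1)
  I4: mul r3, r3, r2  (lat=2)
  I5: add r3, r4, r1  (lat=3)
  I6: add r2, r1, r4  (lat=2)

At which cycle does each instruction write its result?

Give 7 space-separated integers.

I0 mul r3: issue@1 deps=(None,None) exec_start@1 write@4
I1 add r1: issue@2 deps=(None,0) exec_start@4 write@7
I2 add r4: issue@3 deps=(0,0) exec_start@4 write@6
I3 mul r1: issue@4 deps=(None,0) exec_start@4 write@5
I4 mul r3: issue@5 deps=(0,None) exec_start@5 write@7
I5 add r3: issue@6 deps=(2,3) exec_start@6 write@9
I6 add r2: issue@7 deps=(3,2) exec_start@7 write@9

Answer: 4 7 6 5 7 9 9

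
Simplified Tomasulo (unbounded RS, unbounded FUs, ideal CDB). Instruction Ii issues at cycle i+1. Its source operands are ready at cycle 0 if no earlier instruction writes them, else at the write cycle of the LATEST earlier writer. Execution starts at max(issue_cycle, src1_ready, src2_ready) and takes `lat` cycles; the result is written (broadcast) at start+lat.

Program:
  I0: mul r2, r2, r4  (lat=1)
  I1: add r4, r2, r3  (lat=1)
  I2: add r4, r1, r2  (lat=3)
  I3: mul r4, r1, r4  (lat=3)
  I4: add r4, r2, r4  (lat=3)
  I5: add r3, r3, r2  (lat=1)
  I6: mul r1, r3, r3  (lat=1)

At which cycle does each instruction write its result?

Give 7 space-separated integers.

I0 mul r2: issue@1 deps=(None,None) exec_start@1 write@2
I1 add r4: issue@2 deps=(0,None) exec_start@2 write@3
I2 add r4: issue@3 deps=(None,0) exec_start@3 write@6
I3 mul r4: issue@4 deps=(None,2) exec_start@6 write@9
I4 add r4: issue@5 deps=(0,3) exec_start@9 write@12
I5 add r3: issue@6 deps=(None,0) exec_start@6 write@7
I6 mul r1: issue@7 deps=(5,5) exec_start@7 write@8

Answer: 2 3 6 9 12 7 8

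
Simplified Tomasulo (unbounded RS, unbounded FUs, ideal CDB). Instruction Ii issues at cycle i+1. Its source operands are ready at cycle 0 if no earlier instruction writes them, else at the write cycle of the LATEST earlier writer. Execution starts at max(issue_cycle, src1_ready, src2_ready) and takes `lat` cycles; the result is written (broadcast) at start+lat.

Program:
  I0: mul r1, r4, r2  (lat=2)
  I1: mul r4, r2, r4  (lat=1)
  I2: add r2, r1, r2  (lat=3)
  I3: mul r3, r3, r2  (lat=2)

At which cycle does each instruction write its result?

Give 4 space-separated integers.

I0 mul r1: issue@1 deps=(None,None) exec_start@1 write@3
I1 mul r4: issue@2 deps=(None,None) exec_start@2 write@3
I2 add r2: issue@3 deps=(0,None) exec_start@3 write@6
I3 mul r3: issue@4 deps=(None,2) exec_start@6 write@8

Answer: 3 3 6 8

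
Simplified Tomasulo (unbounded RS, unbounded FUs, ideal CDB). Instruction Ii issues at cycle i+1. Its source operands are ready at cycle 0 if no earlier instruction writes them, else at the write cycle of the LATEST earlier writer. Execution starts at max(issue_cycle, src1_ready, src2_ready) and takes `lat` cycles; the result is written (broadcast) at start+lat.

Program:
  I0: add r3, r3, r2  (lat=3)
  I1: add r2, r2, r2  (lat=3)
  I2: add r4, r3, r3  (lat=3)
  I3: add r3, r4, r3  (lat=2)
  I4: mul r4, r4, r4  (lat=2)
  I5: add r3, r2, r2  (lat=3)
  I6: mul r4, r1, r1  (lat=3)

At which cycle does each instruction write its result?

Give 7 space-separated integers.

I0 add r3: issue@1 deps=(None,None) exec_start@1 write@4
I1 add r2: issue@2 deps=(None,None) exec_start@2 write@5
I2 add r4: issue@3 deps=(0,0) exec_start@4 write@7
I3 add r3: issue@4 deps=(2,0) exec_start@7 write@9
I4 mul r4: issue@5 deps=(2,2) exec_start@7 write@9
I5 add r3: issue@6 deps=(1,1) exec_start@6 write@9
I6 mul r4: issue@7 deps=(None,None) exec_start@7 write@10

Answer: 4 5 7 9 9 9 10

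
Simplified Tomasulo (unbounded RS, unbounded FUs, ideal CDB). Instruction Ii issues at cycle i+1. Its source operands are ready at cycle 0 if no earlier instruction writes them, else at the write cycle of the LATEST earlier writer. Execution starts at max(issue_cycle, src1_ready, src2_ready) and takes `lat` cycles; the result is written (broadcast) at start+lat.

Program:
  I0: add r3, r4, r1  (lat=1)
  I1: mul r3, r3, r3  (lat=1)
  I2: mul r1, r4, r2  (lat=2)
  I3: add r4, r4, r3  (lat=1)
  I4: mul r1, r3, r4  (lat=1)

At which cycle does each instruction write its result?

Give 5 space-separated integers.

I0 add r3: issue@1 deps=(None,None) exec_start@1 write@2
I1 mul r3: issue@2 deps=(0,0) exec_start@2 write@3
I2 mul r1: issue@3 deps=(None,None) exec_start@3 write@5
I3 add r4: issue@4 deps=(None,1) exec_start@4 write@5
I4 mul r1: issue@5 deps=(1,3) exec_start@5 write@6

Answer: 2 3 5 5 6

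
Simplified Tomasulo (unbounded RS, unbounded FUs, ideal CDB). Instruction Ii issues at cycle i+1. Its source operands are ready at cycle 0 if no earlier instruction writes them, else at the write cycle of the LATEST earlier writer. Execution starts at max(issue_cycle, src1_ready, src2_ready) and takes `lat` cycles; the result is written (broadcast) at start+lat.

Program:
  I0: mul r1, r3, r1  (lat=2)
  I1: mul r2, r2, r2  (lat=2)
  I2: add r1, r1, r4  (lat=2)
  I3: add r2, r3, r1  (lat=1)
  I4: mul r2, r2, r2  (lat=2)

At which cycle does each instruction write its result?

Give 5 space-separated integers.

Answer: 3 4 5 6 8

Derivation:
I0 mul r1: issue@1 deps=(None,None) exec_start@1 write@3
I1 mul r2: issue@2 deps=(None,None) exec_start@2 write@4
I2 add r1: issue@3 deps=(0,None) exec_start@3 write@5
I3 add r2: issue@4 deps=(None,2) exec_start@5 write@6
I4 mul r2: issue@5 deps=(3,3) exec_start@6 write@8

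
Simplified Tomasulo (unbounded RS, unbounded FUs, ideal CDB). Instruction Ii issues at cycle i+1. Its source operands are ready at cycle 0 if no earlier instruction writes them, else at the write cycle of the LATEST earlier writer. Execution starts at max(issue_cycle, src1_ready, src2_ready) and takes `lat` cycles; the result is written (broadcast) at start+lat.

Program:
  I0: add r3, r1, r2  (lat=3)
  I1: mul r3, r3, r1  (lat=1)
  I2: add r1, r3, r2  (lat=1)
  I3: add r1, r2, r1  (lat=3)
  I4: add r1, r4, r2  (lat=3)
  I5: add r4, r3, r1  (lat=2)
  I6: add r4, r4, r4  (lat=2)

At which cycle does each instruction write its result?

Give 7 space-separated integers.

Answer: 4 5 6 9 8 10 12

Derivation:
I0 add r3: issue@1 deps=(None,None) exec_start@1 write@4
I1 mul r3: issue@2 deps=(0,None) exec_start@4 write@5
I2 add r1: issue@3 deps=(1,None) exec_start@5 write@6
I3 add r1: issue@4 deps=(None,2) exec_start@6 write@9
I4 add r1: issue@5 deps=(None,None) exec_start@5 write@8
I5 add r4: issue@6 deps=(1,4) exec_start@8 write@10
I6 add r4: issue@7 deps=(5,5) exec_start@10 write@12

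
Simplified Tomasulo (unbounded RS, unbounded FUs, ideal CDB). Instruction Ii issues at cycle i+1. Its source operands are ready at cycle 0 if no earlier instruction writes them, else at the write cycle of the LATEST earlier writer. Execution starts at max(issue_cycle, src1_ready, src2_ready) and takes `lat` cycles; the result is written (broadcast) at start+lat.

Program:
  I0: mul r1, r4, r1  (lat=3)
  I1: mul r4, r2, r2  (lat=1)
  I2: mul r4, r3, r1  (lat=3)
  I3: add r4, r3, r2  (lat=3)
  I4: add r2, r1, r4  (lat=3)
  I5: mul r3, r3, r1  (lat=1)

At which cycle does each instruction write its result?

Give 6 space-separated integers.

I0 mul r1: issue@1 deps=(None,None) exec_start@1 write@4
I1 mul r4: issue@2 deps=(None,None) exec_start@2 write@3
I2 mul r4: issue@3 deps=(None,0) exec_start@4 write@7
I3 add r4: issue@4 deps=(None,None) exec_start@4 write@7
I4 add r2: issue@5 deps=(0,3) exec_start@7 write@10
I5 mul r3: issue@6 deps=(None,0) exec_start@6 write@7

Answer: 4 3 7 7 10 7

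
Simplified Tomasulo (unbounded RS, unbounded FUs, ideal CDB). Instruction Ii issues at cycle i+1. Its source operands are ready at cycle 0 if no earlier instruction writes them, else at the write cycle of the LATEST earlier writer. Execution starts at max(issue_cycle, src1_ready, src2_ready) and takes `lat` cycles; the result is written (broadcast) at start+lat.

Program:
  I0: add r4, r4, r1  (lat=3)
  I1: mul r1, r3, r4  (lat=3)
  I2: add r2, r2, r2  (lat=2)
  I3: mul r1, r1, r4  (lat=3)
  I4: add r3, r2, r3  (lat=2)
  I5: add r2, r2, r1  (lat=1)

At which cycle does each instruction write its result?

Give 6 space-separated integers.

Answer: 4 7 5 10 7 11

Derivation:
I0 add r4: issue@1 deps=(None,None) exec_start@1 write@4
I1 mul r1: issue@2 deps=(None,0) exec_start@4 write@7
I2 add r2: issue@3 deps=(None,None) exec_start@3 write@5
I3 mul r1: issue@4 deps=(1,0) exec_start@7 write@10
I4 add r3: issue@5 deps=(2,None) exec_start@5 write@7
I5 add r2: issue@6 deps=(2,3) exec_start@10 write@11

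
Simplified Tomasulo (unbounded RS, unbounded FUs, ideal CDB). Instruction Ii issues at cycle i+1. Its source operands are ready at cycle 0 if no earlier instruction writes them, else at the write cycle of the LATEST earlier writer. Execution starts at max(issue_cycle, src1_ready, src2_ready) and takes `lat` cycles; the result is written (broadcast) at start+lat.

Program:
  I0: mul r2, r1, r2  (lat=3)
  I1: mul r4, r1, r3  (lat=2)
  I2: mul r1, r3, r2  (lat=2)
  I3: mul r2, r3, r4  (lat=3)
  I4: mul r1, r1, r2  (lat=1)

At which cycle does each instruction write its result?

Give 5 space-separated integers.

Answer: 4 4 6 7 8

Derivation:
I0 mul r2: issue@1 deps=(None,None) exec_start@1 write@4
I1 mul r4: issue@2 deps=(None,None) exec_start@2 write@4
I2 mul r1: issue@3 deps=(None,0) exec_start@4 write@6
I3 mul r2: issue@4 deps=(None,1) exec_start@4 write@7
I4 mul r1: issue@5 deps=(2,3) exec_start@7 write@8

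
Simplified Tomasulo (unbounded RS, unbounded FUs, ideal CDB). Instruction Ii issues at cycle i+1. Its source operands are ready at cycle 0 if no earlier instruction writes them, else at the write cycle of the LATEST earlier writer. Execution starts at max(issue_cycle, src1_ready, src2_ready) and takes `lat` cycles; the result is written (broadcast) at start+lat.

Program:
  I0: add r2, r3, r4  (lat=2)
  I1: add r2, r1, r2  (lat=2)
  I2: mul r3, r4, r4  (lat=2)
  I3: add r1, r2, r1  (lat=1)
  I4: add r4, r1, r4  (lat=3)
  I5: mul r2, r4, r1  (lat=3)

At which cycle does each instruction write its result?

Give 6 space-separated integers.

I0 add r2: issue@1 deps=(None,None) exec_start@1 write@3
I1 add r2: issue@2 deps=(None,0) exec_start@3 write@5
I2 mul r3: issue@3 deps=(None,None) exec_start@3 write@5
I3 add r1: issue@4 deps=(1,None) exec_start@5 write@6
I4 add r4: issue@5 deps=(3,None) exec_start@6 write@9
I5 mul r2: issue@6 deps=(4,3) exec_start@9 write@12

Answer: 3 5 5 6 9 12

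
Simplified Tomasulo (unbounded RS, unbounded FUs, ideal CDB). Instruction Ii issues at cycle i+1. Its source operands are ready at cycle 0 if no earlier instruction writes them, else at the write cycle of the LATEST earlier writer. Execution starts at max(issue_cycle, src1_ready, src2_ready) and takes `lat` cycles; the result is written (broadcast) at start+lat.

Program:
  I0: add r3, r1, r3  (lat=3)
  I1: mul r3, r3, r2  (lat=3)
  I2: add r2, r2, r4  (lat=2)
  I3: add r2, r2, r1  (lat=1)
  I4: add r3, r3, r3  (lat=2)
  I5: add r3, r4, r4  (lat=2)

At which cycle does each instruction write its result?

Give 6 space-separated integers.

Answer: 4 7 5 6 9 8

Derivation:
I0 add r3: issue@1 deps=(None,None) exec_start@1 write@4
I1 mul r3: issue@2 deps=(0,None) exec_start@4 write@7
I2 add r2: issue@3 deps=(None,None) exec_start@3 write@5
I3 add r2: issue@4 deps=(2,None) exec_start@5 write@6
I4 add r3: issue@5 deps=(1,1) exec_start@7 write@9
I5 add r3: issue@6 deps=(None,None) exec_start@6 write@8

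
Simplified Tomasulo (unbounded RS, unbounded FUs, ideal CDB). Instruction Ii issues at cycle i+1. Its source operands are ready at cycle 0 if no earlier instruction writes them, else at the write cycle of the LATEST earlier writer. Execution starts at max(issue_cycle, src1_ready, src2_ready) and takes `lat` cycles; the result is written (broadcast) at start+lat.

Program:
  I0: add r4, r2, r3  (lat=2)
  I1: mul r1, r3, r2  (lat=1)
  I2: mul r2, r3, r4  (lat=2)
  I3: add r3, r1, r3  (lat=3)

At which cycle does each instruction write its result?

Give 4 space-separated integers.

Answer: 3 3 5 7

Derivation:
I0 add r4: issue@1 deps=(None,None) exec_start@1 write@3
I1 mul r1: issue@2 deps=(None,None) exec_start@2 write@3
I2 mul r2: issue@3 deps=(None,0) exec_start@3 write@5
I3 add r3: issue@4 deps=(1,None) exec_start@4 write@7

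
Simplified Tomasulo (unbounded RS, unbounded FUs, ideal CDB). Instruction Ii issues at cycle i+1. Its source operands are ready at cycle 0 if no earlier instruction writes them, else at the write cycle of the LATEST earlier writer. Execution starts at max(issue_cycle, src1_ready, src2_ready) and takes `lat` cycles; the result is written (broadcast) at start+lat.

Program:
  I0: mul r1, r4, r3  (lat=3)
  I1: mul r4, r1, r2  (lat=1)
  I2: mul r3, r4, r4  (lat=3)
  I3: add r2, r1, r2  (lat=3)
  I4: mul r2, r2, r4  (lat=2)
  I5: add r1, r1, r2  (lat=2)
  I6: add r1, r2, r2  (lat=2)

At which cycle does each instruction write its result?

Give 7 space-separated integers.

I0 mul r1: issue@1 deps=(None,None) exec_start@1 write@4
I1 mul r4: issue@2 deps=(0,None) exec_start@4 write@5
I2 mul r3: issue@3 deps=(1,1) exec_start@5 write@8
I3 add r2: issue@4 deps=(0,None) exec_start@4 write@7
I4 mul r2: issue@5 deps=(3,1) exec_start@7 write@9
I5 add r1: issue@6 deps=(0,4) exec_start@9 write@11
I6 add r1: issue@7 deps=(4,4) exec_start@9 write@11

Answer: 4 5 8 7 9 11 11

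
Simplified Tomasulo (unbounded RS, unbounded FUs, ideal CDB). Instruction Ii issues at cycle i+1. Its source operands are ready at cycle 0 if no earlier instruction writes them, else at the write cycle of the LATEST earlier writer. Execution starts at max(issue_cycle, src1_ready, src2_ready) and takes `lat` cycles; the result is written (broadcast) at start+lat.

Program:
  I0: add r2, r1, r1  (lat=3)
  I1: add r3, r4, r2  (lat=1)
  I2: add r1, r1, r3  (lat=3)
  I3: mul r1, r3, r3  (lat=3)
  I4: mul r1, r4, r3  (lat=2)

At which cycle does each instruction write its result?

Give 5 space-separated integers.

Answer: 4 5 8 8 7

Derivation:
I0 add r2: issue@1 deps=(None,None) exec_start@1 write@4
I1 add r3: issue@2 deps=(None,0) exec_start@4 write@5
I2 add r1: issue@3 deps=(None,1) exec_start@5 write@8
I3 mul r1: issue@4 deps=(1,1) exec_start@5 write@8
I4 mul r1: issue@5 deps=(None,1) exec_start@5 write@7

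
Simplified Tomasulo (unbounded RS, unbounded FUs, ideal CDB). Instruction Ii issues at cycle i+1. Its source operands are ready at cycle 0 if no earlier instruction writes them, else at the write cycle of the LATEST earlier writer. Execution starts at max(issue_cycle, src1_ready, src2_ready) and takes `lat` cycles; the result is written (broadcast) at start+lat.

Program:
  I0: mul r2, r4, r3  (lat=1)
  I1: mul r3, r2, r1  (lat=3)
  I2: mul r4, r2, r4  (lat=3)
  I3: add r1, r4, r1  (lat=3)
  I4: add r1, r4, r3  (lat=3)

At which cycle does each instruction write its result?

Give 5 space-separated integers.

I0 mul r2: issue@1 deps=(None,None) exec_start@1 write@2
I1 mul r3: issue@2 deps=(0,None) exec_start@2 write@5
I2 mul r4: issue@3 deps=(0,None) exec_start@3 write@6
I3 add r1: issue@4 deps=(2,None) exec_start@6 write@9
I4 add r1: issue@5 deps=(2,1) exec_start@6 write@9

Answer: 2 5 6 9 9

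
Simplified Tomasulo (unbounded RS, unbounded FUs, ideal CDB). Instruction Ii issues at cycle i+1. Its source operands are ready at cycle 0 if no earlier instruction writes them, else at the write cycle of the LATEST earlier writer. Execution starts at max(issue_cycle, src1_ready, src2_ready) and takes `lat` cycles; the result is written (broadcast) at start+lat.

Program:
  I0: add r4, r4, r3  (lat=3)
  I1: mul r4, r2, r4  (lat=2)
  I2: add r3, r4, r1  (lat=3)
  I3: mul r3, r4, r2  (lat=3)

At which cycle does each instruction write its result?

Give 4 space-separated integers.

I0 add r4: issue@1 deps=(None,None) exec_start@1 write@4
I1 mul r4: issue@2 deps=(None,0) exec_start@4 write@6
I2 add r3: issue@3 deps=(1,None) exec_start@6 write@9
I3 mul r3: issue@4 deps=(1,None) exec_start@6 write@9

Answer: 4 6 9 9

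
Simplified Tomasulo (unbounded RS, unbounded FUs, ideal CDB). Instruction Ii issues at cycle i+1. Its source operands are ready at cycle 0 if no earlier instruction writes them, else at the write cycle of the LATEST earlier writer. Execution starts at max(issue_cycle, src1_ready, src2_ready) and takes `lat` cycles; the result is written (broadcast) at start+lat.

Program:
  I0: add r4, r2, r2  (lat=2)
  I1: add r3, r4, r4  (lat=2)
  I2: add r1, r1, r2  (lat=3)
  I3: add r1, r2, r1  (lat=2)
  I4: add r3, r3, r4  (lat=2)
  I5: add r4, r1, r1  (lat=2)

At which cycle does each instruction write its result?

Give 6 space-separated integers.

I0 add r4: issue@1 deps=(None,None) exec_start@1 write@3
I1 add r3: issue@2 deps=(0,0) exec_start@3 write@5
I2 add r1: issue@3 deps=(None,None) exec_start@3 write@6
I3 add r1: issue@4 deps=(None,2) exec_start@6 write@8
I4 add r3: issue@5 deps=(1,0) exec_start@5 write@7
I5 add r4: issue@6 deps=(3,3) exec_start@8 write@10

Answer: 3 5 6 8 7 10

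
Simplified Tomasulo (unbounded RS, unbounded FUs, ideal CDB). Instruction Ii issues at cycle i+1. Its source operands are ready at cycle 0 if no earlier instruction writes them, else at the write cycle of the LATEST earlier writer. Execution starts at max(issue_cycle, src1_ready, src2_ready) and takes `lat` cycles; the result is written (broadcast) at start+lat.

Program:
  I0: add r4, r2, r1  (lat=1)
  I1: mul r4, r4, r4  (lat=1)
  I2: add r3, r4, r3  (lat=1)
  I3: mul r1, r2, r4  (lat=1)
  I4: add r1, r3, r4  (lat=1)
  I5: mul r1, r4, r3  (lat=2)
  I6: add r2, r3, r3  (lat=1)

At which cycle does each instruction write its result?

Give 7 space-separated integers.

I0 add r4: issue@1 deps=(None,None) exec_start@1 write@2
I1 mul r4: issue@2 deps=(0,0) exec_start@2 write@3
I2 add r3: issue@3 deps=(1,None) exec_start@3 write@4
I3 mul r1: issue@4 deps=(None,1) exec_start@4 write@5
I4 add r1: issue@5 deps=(2,1) exec_start@5 write@6
I5 mul r1: issue@6 deps=(1,2) exec_start@6 write@8
I6 add r2: issue@7 deps=(2,2) exec_start@7 write@8

Answer: 2 3 4 5 6 8 8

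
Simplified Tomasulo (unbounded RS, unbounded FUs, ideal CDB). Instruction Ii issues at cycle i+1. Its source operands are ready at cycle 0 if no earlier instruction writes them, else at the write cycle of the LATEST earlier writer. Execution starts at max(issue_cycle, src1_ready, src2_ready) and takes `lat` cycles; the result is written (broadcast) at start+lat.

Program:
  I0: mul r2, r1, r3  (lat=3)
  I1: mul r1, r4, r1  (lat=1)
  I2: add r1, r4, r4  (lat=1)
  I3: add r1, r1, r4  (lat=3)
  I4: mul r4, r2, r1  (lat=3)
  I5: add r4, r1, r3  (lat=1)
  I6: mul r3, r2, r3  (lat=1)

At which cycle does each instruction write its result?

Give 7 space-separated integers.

Answer: 4 3 4 7 10 8 8

Derivation:
I0 mul r2: issue@1 deps=(None,None) exec_start@1 write@4
I1 mul r1: issue@2 deps=(None,None) exec_start@2 write@3
I2 add r1: issue@3 deps=(None,None) exec_start@3 write@4
I3 add r1: issue@4 deps=(2,None) exec_start@4 write@7
I4 mul r4: issue@5 deps=(0,3) exec_start@7 write@10
I5 add r4: issue@6 deps=(3,None) exec_start@7 write@8
I6 mul r3: issue@7 deps=(0,None) exec_start@7 write@8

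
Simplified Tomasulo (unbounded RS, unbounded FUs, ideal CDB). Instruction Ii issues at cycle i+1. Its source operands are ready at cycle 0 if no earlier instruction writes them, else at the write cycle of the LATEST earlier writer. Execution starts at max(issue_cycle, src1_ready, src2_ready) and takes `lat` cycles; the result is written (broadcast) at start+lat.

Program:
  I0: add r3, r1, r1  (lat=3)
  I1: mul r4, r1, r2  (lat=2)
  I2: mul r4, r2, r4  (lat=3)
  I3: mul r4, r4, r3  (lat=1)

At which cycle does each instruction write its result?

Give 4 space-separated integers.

I0 add r3: issue@1 deps=(None,None) exec_start@1 write@4
I1 mul r4: issue@2 deps=(None,None) exec_start@2 write@4
I2 mul r4: issue@3 deps=(None,1) exec_start@4 write@7
I3 mul r4: issue@4 deps=(2,0) exec_start@7 write@8

Answer: 4 4 7 8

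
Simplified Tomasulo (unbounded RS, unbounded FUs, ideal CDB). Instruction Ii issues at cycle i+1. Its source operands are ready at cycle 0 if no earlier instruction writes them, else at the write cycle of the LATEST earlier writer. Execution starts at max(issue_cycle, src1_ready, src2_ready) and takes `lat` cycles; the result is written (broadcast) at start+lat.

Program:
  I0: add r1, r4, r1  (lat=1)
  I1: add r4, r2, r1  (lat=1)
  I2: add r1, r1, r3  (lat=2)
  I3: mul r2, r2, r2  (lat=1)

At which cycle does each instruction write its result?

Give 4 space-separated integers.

Answer: 2 3 5 5

Derivation:
I0 add r1: issue@1 deps=(None,None) exec_start@1 write@2
I1 add r4: issue@2 deps=(None,0) exec_start@2 write@3
I2 add r1: issue@3 deps=(0,None) exec_start@3 write@5
I3 mul r2: issue@4 deps=(None,None) exec_start@4 write@5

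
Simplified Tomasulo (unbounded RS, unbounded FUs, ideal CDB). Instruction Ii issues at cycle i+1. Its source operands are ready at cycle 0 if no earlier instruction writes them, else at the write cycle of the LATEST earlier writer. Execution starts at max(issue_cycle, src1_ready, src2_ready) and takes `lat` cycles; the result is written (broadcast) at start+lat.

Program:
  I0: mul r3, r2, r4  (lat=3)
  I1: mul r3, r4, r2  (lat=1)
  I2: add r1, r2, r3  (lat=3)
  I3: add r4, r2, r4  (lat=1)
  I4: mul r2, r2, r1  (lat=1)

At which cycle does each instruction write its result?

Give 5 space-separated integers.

I0 mul r3: issue@1 deps=(None,None) exec_start@1 write@4
I1 mul r3: issue@2 deps=(None,None) exec_start@2 write@3
I2 add r1: issue@3 deps=(None,1) exec_start@3 write@6
I3 add r4: issue@4 deps=(None,None) exec_start@4 write@5
I4 mul r2: issue@5 deps=(None,2) exec_start@6 write@7

Answer: 4 3 6 5 7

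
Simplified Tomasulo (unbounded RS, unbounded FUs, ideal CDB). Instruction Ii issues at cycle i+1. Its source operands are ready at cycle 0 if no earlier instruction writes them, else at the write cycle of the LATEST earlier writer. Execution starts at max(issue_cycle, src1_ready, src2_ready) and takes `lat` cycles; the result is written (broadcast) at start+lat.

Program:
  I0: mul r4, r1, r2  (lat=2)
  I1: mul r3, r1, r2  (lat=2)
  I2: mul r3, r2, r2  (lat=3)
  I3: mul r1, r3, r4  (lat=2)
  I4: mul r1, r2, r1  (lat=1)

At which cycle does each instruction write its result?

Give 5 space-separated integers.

Answer: 3 4 6 8 9

Derivation:
I0 mul r4: issue@1 deps=(None,None) exec_start@1 write@3
I1 mul r3: issue@2 deps=(None,None) exec_start@2 write@4
I2 mul r3: issue@3 deps=(None,None) exec_start@3 write@6
I3 mul r1: issue@4 deps=(2,0) exec_start@6 write@8
I4 mul r1: issue@5 deps=(None,3) exec_start@8 write@9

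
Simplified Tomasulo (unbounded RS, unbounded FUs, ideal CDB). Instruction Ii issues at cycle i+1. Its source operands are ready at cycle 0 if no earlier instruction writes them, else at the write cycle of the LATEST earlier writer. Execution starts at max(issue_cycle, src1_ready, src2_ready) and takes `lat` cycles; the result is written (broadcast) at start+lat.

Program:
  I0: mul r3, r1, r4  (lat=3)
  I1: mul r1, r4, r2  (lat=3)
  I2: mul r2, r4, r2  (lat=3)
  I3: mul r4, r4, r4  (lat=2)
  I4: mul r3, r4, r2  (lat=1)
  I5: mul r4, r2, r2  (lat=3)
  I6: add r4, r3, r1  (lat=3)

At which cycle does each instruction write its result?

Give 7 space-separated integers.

Answer: 4 5 6 6 7 9 10

Derivation:
I0 mul r3: issue@1 deps=(None,None) exec_start@1 write@4
I1 mul r1: issue@2 deps=(None,None) exec_start@2 write@5
I2 mul r2: issue@3 deps=(None,None) exec_start@3 write@6
I3 mul r4: issue@4 deps=(None,None) exec_start@4 write@6
I4 mul r3: issue@5 deps=(3,2) exec_start@6 write@7
I5 mul r4: issue@6 deps=(2,2) exec_start@6 write@9
I6 add r4: issue@7 deps=(4,1) exec_start@7 write@10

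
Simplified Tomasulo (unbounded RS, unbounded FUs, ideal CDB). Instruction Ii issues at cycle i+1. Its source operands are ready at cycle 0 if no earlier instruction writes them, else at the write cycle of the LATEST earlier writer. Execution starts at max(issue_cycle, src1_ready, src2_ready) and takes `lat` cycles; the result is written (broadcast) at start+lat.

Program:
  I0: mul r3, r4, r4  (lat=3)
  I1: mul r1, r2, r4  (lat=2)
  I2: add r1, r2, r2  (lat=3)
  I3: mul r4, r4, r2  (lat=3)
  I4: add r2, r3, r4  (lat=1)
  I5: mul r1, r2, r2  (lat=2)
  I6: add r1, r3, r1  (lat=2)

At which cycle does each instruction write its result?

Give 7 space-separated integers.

I0 mul r3: issue@1 deps=(None,None) exec_start@1 write@4
I1 mul r1: issue@2 deps=(None,None) exec_start@2 write@4
I2 add r1: issue@3 deps=(None,None) exec_start@3 write@6
I3 mul r4: issue@4 deps=(None,None) exec_start@4 write@7
I4 add r2: issue@5 deps=(0,3) exec_start@7 write@8
I5 mul r1: issue@6 deps=(4,4) exec_start@8 write@10
I6 add r1: issue@7 deps=(0,5) exec_start@10 write@12

Answer: 4 4 6 7 8 10 12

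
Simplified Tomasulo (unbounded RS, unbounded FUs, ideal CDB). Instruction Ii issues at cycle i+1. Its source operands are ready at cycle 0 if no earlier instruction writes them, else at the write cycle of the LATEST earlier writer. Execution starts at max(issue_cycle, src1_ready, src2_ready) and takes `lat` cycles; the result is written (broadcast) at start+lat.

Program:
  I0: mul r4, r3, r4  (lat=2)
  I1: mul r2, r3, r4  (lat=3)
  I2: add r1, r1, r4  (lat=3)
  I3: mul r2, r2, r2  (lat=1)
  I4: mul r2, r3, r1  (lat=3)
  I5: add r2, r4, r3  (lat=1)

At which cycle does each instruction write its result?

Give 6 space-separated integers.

I0 mul r4: issue@1 deps=(None,None) exec_start@1 write@3
I1 mul r2: issue@2 deps=(None,0) exec_start@3 write@6
I2 add r1: issue@3 deps=(None,0) exec_start@3 write@6
I3 mul r2: issue@4 deps=(1,1) exec_start@6 write@7
I4 mul r2: issue@5 deps=(None,2) exec_start@6 write@9
I5 add r2: issue@6 deps=(0,None) exec_start@6 write@7

Answer: 3 6 6 7 9 7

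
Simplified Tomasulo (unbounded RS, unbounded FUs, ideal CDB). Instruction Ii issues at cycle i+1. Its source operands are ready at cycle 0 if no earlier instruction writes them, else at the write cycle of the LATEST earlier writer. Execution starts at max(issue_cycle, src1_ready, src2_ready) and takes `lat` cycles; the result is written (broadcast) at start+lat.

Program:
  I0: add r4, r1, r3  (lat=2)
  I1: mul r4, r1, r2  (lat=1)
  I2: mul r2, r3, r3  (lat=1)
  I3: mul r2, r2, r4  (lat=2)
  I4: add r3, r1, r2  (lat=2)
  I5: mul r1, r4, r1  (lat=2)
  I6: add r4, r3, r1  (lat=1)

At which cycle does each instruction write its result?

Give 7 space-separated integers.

Answer: 3 3 4 6 8 8 9

Derivation:
I0 add r4: issue@1 deps=(None,None) exec_start@1 write@3
I1 mul r4: issue@2 deps=(None,None) exec_start@2 write@3
I2 mul r2: issue@3 deps=(None,None) exec_start@3 write@4
I3 mul r2: issue@4 deps=(2,1) exec_start@4 write@6
I4 add r3: issue@5 deps=(None,3) exec_start@6 write@8
I5 mul r1: issue@6 deps=(1,None) exec_start@6 write@8
I6 add r4: issue@7 deps=(4,5) exec_start@8 write@9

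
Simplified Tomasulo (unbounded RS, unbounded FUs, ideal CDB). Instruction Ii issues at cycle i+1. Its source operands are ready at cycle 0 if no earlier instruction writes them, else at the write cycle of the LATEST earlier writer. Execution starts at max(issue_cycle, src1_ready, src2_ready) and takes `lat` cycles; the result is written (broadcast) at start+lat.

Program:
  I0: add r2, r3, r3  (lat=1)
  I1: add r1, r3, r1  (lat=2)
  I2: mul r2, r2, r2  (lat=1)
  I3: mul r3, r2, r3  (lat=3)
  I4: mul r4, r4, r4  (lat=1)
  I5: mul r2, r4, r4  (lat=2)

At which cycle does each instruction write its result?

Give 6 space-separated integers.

I0 add r2: issue@1 deps=(None,None) exec_start@1 write@2
I1 add r1: issue@2 deps=(None,None) exec_start@2 write@4
I2 mul r2: issue@3 deps=(0,0) exec_start@3 write@4
I3 mul r3: issue@4 deps=(2,None) exec_start@4 write@7
I4 mul r4: issue@5 deps=(None,None) exec_start@5 write@6
I5 mul r2: issue@6 deps=(4,4) exec_start@6 write@8

Answer: 2 4 4 7 6 8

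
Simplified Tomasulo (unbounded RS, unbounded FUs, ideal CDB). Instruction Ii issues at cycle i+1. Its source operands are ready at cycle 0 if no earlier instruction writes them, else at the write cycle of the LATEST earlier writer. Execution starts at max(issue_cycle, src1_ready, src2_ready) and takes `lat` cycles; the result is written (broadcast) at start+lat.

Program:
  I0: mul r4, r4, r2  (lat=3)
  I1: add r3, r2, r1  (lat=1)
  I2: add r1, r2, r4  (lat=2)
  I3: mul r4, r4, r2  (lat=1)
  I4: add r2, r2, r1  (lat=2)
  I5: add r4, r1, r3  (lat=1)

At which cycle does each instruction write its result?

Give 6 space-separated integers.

Answer: 4 3 6 5 8 7

Derivation:
I0 mul r4: issue@1 deps=(None,None) exec_start@1 write@4
I1 add r3: issue@2 deps=(None,None) exec_start@2 write@3
I2 add r1: issue@3 deps=(None,0) exec_start@4 write@6
I3 mul r4: issue@4 deps=(0,None) exec_start@4 write@5
I4 add r2: issue@5 deps=(None,2) exec_start@6 write@8
I5 add r4: issue@6 deps=(2,1) exec_start@6 write@7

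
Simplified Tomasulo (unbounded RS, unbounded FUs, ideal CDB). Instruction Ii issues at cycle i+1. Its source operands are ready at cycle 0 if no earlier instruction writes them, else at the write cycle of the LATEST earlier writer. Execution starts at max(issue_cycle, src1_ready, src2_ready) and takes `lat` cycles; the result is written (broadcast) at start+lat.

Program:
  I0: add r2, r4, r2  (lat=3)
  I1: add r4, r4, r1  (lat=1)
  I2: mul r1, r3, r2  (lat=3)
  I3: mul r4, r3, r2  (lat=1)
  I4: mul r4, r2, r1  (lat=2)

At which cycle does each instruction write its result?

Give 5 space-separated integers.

Answer: 4 3 7 5 9

Derivation:
I0 add r2: issue@1 deps=(None,None) exec_start@1 write@4
I1 add r4: issue@2 deps=(None,None) exec_start@2 write@3
I2 mul r1: issue@3 deps=(None,0) exec_start@4 write@7
I3 mul r4: issue@4 deps=(None,0) exec_start@4 write@5
I4 mul r4: issue@5 deps=(0,2) exec_start@7 write@9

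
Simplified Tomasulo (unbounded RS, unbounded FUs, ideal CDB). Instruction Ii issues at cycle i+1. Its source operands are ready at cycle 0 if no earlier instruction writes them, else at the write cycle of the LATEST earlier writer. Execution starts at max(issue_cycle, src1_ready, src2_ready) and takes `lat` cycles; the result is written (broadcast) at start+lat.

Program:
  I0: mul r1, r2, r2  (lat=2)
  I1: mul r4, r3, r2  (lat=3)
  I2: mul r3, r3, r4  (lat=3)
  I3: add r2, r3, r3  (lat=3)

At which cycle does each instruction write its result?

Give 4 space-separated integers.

Answer: 3 5 8 11

Derivation:
I0 mul r1: issue@1 deps=(None,None) exec_start@1 write@3
I1 mul r4: issue@2 deps=(None,None) exec_start@2 write@5
I2 mul r3: issue@3 deps=(None,1) exec_start@5 write@8
I3 add r2: issue@4 deps=(2,2) exec_start@8 write@11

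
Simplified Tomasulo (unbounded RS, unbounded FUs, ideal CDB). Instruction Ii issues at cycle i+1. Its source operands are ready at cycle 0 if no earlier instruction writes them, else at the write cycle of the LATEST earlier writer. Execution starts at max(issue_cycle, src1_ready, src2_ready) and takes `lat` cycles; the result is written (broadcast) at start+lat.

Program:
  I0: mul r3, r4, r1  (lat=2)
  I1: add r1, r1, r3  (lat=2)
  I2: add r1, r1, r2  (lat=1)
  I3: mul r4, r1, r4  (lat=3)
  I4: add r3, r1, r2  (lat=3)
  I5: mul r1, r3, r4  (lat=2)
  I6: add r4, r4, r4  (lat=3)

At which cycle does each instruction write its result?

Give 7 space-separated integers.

Answer: 3 5 6 9 9 11 12

Derivation:
I0 mul r3: issue@1 deps=(None,None) exec_start@1 write@3
I1 add r1: issue@2 deps=(None,0) exec_start@3 write@5
I2 add r1: issue@3 deps=(1,None) exec_start@5 write@6
I3 mul r4: issue@4 deps=(2,None) exec_start@6 write@9
I4 add r3: issue@5 deps=(2,None) exec_start@6 write@9
I5 mul r1: issue@6 deps=(4,3) exec_start@9 write@11
I6 add r4: issue@7 deps=(3,3) exec_start@9 write@12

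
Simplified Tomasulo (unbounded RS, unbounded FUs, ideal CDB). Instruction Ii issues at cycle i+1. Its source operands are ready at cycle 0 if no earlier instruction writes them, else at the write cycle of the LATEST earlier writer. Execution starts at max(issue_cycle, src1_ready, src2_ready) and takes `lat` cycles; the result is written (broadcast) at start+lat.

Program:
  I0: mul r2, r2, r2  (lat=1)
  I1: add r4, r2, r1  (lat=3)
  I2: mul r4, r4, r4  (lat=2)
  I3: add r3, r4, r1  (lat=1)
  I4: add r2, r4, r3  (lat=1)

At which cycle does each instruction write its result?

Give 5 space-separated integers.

I0 mul r2: issue@1 deps=(None,None) exec_start@1 write@2
I1 add r4: issue@2 deps=(0,None) exec_start@2 write@5
I2 mul r4: issue@3 deps=(1,1) exec_start@5 write@7
I3 add r3: issue@4 deps=(2,None) exec_start@7 write@8
I4 add r2: issue@5 deps=(2,3) exec_start@8 write@9

Answer: 2 5 7 8 9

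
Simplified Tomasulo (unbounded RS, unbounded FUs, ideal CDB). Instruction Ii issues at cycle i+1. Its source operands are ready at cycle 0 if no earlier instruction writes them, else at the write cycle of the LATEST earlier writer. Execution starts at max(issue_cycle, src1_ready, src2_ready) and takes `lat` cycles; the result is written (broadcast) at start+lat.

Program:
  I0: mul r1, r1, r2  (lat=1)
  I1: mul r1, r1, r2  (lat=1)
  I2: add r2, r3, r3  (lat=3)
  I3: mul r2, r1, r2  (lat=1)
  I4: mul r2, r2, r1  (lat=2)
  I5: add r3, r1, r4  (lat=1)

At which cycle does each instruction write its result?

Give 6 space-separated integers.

I0 mul r1: issue@1 deps=(None,None) exec_start@1 write@2
I1 mul r1: issue@2 deps=(0,None) exec_start@2 write@3
I2 add r2: issue@3 deps=(None,None) exec_start@3 write@6
I3 mul r2: issue@4 deps=(1,2) exec_start@6 write@7
I4 mul r2: issue@5 deps=(3,1) exec_start@7 write@9
I5 add r3: issue@6 deps=(1,None) exec_start@6 write@7

Answer: 2 3 6 7 9 7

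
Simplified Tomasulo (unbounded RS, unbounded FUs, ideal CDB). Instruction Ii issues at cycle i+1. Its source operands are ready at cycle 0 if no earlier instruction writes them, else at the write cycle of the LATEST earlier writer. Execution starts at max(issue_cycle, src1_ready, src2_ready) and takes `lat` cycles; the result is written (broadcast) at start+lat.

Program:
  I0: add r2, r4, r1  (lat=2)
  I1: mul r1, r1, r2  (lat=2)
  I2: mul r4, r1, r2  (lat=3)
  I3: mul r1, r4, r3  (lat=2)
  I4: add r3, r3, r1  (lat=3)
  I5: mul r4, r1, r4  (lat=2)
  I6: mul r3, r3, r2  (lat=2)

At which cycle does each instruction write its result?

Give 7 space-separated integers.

I0 add r2: issue@1 deps=(None,None) exec_start@1 write@3
I1 mul r1: issue@2 deps=(None,0) exec_start@3 write@5
I2 mul r4: issue@3 deps=(1,0) exec_start@5 write@8
I3 mul r1: issue@4 deps=(2,None) exec_start@8 write@10
I4 add r3: issue@5 deps=(None,3) exec_start@10 write@13
I5 mul r4: issue@6 deps=(3,2) exec_start@10 write@12
I6 mul r3: issue@7 deps=(4,0) exec_start@13 write@15

Answer: 3 5 8 10 13 12 15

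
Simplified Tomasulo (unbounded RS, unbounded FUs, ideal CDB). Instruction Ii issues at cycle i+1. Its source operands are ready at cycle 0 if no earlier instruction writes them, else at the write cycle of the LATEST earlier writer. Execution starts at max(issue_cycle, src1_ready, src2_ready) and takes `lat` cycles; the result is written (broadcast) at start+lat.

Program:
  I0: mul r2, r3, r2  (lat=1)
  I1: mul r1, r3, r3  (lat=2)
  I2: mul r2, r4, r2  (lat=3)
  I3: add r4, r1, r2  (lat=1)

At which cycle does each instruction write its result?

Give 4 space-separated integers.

Answer: 2 4 6 7

Derivation:
I0 mul r2: issue@1 deps=(None,None) exec_start@1 write@2
I1 mul r1: issue@2 deps=(None,None) exec_start@2 write@4
I2 mul r2: issue@3 deps=(None,0) exec_start@3 write@6
I3 add r4: issue@4 deps=(1,2) exec_start@6 write@7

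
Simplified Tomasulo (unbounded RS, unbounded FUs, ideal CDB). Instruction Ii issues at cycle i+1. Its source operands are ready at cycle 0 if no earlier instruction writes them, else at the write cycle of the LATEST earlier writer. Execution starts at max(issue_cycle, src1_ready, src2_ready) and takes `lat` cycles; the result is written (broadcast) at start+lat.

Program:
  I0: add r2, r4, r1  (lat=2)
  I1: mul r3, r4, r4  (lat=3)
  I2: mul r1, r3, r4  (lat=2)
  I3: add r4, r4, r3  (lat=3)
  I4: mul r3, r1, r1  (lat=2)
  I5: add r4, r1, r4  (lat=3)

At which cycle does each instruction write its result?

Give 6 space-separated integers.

I0 add r2: issue@1 deps=(None,None) exec_start@1 write@3
I1 mul r3: issue@2 deps=(None,None) exec_start@2 write@5
I2 mul r1: issue@3 deps=(1,None) exec_start@5 write@7
I3 add r4: issue@4 deps=(None,1) exec_start@5 write@8
I4 mul r3: issue@5 deps=(2,2) exec_start@7 write@9
I5 add r4: issue@6 deps=(2,3) exec_start@8 write@11

Answer: 3 5 7 8 9 11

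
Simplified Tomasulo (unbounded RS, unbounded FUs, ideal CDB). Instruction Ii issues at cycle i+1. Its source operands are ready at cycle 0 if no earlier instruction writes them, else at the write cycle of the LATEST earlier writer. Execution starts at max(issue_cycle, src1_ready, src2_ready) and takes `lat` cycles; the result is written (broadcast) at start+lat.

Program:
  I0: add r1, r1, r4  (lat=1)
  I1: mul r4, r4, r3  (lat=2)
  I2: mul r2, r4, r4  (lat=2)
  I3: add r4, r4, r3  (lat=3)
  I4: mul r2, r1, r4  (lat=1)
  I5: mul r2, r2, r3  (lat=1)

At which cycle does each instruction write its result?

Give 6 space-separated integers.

I0 add r1: issue@1 deps=(None,None) exec_start@1 write@2
I1 mul r4: issue@2 deps=(None,None) exec_start@2 write@4
I2 mul r2: issue@3 deps=(1,1) exec_start@4 write@6
I3 add r4: issue@4 deps=(1,None) exec_start@4 write@7
I4 mul r2: issue@5 deps=(0,3) exec_start@7 write@8
I5 mul r2: issue@6 deps=(4,None) exec_start@8 write@9

Answer: 2 4 6 7 8 9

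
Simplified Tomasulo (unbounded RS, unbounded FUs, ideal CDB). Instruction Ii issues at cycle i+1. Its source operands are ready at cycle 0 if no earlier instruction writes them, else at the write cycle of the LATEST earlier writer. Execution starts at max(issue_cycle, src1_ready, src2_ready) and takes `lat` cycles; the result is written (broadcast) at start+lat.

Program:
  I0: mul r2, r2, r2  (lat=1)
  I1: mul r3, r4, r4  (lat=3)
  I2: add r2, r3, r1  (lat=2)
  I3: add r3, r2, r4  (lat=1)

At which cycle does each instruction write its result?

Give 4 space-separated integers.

I0 mul r2: issue@1 deps=(None,None) exec_start@1 write@2
I1 mul r3: issue@2 deps=(None,None) exec_start@2 write@5
I2 add r2: issue@3 deps=(1,None) exec_start@5 write@7
I3 add r3: issue@4 deps=(2,None) exec_start@7 write@8

Answer: 2 5 7 8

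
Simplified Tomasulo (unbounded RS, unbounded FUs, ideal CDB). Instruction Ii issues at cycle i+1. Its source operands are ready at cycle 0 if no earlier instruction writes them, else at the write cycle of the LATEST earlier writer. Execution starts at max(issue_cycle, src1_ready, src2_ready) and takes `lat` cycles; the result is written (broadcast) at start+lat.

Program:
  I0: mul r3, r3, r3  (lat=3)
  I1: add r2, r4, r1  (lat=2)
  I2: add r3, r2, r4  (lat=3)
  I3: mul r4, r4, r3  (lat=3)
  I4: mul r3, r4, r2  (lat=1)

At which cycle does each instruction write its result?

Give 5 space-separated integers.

I0 mul r3: issue@1 deps=(None,None) exec_start@1 write@4
I1 add r2: issue@2 deps=(None,None) exec_start@2 write@4
I2 add r3: issue@3 deps=(1,None) exec_start@4 write@7
I3 mul r4: issue@4 deps=(None,2) exec_start@7 write@10
I4 mul r3: issue@5 deps=(3,1) exec_start@10 write@11

Answer: 4 4 7 10 11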